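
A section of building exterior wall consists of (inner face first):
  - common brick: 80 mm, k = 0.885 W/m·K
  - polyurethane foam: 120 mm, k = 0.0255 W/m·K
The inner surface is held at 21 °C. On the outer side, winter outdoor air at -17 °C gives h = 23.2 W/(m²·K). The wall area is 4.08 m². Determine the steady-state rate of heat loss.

Model the wall as resistances in series:
R_common brick = L/(kA) = 0.08/(0.885×4.08) = 0.02216 K/W
R_polyurethane foam = L/(kA) = 0.12/(0.0255×4.08) = 1.153 K/W
R_outer film = 1/(h_o·A) = 1/(23.2×4.08) = 0.01056 K/W
R_total = 1.186 K/W
Q = ΔT / R_total = 38 / 1.186

Q ≈ 32 W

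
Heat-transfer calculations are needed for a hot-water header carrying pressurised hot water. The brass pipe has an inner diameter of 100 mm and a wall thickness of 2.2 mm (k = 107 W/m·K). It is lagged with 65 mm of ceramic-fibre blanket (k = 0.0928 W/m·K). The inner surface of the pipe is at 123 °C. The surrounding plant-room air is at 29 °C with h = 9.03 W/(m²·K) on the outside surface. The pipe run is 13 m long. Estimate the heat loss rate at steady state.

For a radial system each layer contributes R = ln(r_out/r_in)/(2πkL); films add R = 1/(hA).
R_brass pipe wall = ln(52.2/50)/(2π×107×13) = 4.927×10^-6 K/W
R_ceramic-fibre blanket = ln(117.2/52.2)/(2π×0.0928×13) = 0.1067 K/W
R_outer film = 1/(h_o·2πr_oL) = 1/(9.03×2π×0.1172×13) = 0.01157 K/W
R_total = 0.1183 K/W
Q = ΔT/R_total = 94/0.1183

Q ≈ 795 W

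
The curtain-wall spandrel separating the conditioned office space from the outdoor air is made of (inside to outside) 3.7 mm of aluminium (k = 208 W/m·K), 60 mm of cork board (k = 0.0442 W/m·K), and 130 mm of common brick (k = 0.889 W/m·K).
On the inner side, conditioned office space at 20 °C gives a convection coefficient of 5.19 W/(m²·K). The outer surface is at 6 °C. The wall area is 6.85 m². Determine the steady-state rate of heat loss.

Treating each layer as a thermal resistance in series:
R_inner film = 1/(h_i·A) = 1/(5.19×6.85) = 0.02813 K/W
R_aluminium = L/(kA) = 0.0037/(208×6.85) = 2.597×10^-6 K/W
R_cork board = L/(kA) = 0.06/(0.0442×6.85) = 0.1982 K/W
R_common brick = L/(kA) = 0.13/(0.889×6.85) = 0.02135 K/W
R_total = 0.2476 K/W
Q = ΔT / R_total = 14 / 0.2476

Q ≈ 56.5 W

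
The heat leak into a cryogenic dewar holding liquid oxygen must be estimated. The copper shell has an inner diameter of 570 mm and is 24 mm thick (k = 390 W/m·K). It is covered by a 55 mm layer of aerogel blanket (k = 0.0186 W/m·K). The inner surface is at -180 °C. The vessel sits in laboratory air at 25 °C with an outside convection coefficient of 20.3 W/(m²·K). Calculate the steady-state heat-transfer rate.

Q ≈ 96.6 W

Spherical conduction: R = (1/r_in − 1/r_out)/(4πk) per layer; series-sum.
R_copper shell = (1/0.285 − 1/0.309)/(4π×390) = 5.561×10^-5 K/W
R_aerogel blanket = (1/0.309 − 1/0.364)/(4π×0.0186) = 2.092 K/W
R_outer film = 1/(h·4πr_o²) = 1/(20.3×4π×0.364²) = 0.02959 K/W
R_total = 2.122 K/W
Q = ΔT/R_total = 205/2.122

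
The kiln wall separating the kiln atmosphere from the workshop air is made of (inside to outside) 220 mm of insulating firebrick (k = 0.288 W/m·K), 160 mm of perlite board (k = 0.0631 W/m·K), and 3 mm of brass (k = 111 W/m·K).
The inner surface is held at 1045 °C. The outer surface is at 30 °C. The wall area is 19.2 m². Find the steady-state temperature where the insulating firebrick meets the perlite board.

T ≈ 810 °C

Thermal resistances in series:
R_insulating firebrick = L/(kA) = 0.22/(0.288×19.2) = 0.03979 K/W
R_perlite board = L/(kA) = 0.16/(0.0631×19.2) = 0.1321 K/W
R_brass = L/(kA) = 0.003/(111×19.2) = 1.408×10^-6 K/W
R_total = 0.1719 K/W;  Q = ΔT/R_total = 1015/0.1719 = 5906 W
T_interface = T_inner − Q·ΣR(inner→interface) = 1045 − 5910×0.03979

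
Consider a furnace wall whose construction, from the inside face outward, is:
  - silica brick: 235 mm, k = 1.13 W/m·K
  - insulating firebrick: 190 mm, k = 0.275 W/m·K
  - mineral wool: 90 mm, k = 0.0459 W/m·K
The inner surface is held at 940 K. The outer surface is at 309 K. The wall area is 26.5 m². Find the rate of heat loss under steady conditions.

Thermal resistances in series:
R_silica brick = L/(kA) = 0.235/(1.13×26.5) = 0.007848 K/W
R_insulating firebrick = L/(kA) = 0.19/(0.275×26.5) = 0.02607 K/W
R_mineral wool = L/(kA) = 0.09/(0.0459×26.5) = 0.07399 K/W
R_total = 0.1079 K/W
Q = ΔT / R_total = 631 / 0.1079

Q ≈ 5850 W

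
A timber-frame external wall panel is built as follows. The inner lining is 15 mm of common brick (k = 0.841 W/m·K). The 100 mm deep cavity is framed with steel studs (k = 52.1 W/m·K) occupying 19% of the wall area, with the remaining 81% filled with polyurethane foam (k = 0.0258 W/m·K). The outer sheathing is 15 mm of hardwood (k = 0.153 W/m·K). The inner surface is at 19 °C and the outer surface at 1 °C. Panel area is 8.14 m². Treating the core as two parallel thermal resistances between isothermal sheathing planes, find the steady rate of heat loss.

Q ≈ 1160 W

Sheathing layers in series; stud and cavity paths in parallel between them.
R_inner = 0.015/(0.841×8.14) = 0.002191 K/W
R_stud  = 0.1/(52.1×0.19×8.14) = 0.001241 K/W
R_cav   = 0.1/(0.0258×0.81×8.14) = 0.5879 K/W
1/R_core = 1/R_stud + 1/R_cav → R_core = 0.001238 K/W
R_outer = 0.015/(0.153×8.14) = 0.01204 K/W
R_total = 0.01547 K/W
Q = ΔT/R_total = 18/0.01547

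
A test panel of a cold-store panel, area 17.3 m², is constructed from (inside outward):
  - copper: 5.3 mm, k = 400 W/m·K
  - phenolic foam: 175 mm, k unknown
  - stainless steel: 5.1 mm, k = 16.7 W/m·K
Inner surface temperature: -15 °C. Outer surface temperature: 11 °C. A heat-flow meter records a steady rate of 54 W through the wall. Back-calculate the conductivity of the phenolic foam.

k ≈ 0.021 W/(m·K)

Using the resistance-network approach (series):
R_copper = L/(kA) = 0.0053/(400×17.3) = 7.659×10^-7 K/W
R_stainless steel = L/(kA) = 0.0051/(16.7×17.3) = 1.765×10^-5 K/W
Sum of known resistances R_other = 1.842×10^-5 K/W
Total R = ΔT/Q = 26/54 = 0.4815 K/W
R_phenolic foam = R_total − R_other = 0.4815 K/W
k = L/(R·A) = 0.175/(0.4815×17.3)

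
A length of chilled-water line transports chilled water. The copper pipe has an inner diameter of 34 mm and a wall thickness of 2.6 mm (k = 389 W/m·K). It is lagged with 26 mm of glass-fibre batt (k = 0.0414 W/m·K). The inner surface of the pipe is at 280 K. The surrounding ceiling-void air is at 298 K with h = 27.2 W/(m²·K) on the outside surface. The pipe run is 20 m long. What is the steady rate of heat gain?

Q ≈ 107 W

Treating each annulus and film as a series resistance:
R_copper pipe wall = ln(19.6/17)/(2π×389×20) = 2.911×10^-6 K/W
R_glass-fibre batt = ln(45.6/19.6)/(2π×0.0414×20) = 0.1623 K/W
R_outer film = 1/(h_o·2πr_oL) = 1/(27.2×2π×0.0456×20) = 0.006416 K/W
R_total = 0.1687 K/W
Q = ΔT/R_total = 18/0.1687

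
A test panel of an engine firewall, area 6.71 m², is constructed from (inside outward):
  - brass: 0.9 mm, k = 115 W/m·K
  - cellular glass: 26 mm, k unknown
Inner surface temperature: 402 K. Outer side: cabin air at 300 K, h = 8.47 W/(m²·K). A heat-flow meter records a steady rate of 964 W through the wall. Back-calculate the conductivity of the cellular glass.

k ≈ 0.0439 W/(m·K)

Model the wall as resistances in series:
R_brass = L/(kA) = 0.0009/(115×6.71) = 1.166×10^-6 K/W
R_outer film = 1/(h_o·A) = 1/(8.47×6.71) = 0.0176 K/W
Sum of known resistances R_other = 0.0176 K/W
Total R = ΔT/Q = 102/964 = 0.1058 K/W
R_cellular glass = R_total − R_other = 0.08821 K/W
k = L/(R·A) = 0.026/(0.08821×6.71)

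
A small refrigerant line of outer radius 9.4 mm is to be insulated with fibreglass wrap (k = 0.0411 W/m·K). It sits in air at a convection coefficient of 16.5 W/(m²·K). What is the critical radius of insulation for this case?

r_cr ≈ 2.49 mm

For a cylinder r_cr = k/h = 0.0411/16.5
r_cr = 2.49 mm; since the bare radius (9.4 mm) is above r_cr, any added insulation will reduce heat loss.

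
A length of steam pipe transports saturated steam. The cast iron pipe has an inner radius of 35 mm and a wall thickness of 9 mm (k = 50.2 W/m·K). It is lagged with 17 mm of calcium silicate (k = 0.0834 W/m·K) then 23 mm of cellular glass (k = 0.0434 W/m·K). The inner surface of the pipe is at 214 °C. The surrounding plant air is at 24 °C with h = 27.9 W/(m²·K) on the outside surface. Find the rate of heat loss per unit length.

For a radial system each layer contributes R = ln(r_out/r_in)/(2πkL); films add R = 1/(hA).
R_cast iron pipe wall = ln(44/35)/(2π×50.2×1) = 7.255×10^-4 K/W
R_calcium silicate = ln(61/44)/(2π×0.0834×1) = 0.6234 K/W
R_cellular glass = ln(84/61)/(2π×0.0434×1) = 1.173 K/W
R_outer film = 1/(h_o·2πr_oL) = 1/(27.9×2π×0.084×1) = 0.06791 K/W
R_total = 1.865 K/W
Q = ΔT/R_total = 190/1.865

q′ ≈ 102 W/m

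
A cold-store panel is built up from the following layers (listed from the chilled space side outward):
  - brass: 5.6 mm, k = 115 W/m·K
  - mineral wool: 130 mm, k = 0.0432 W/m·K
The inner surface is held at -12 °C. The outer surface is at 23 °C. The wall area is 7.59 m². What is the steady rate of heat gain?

Model the wall as resistances in series:
R_brass = L/(kA) = 0.0056/(115×7.59) = 6.416×10^-6 K/W
R_mineral wool = L/(kA) = 0.13/(0.0432×7.59) = 0.3965 K/W
R_total = 0.3965 K/W
Q = ΔT / R_total = 35 / 0.3965

Q ≈ 88.3 W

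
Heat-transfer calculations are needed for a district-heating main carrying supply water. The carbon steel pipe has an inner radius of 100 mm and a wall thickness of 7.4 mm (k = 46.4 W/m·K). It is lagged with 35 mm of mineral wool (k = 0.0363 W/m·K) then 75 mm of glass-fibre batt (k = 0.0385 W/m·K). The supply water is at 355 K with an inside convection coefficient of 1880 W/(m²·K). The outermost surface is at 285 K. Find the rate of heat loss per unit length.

q′ ≈ 23.4 W/m

Cylindrical conduction, so R = ln(r₂/r₁)/(2πkL) per layer, in series:
R_inner film = 1/(h_i·2πr₁L) = 1/(1880×2π×0.1×1) = 8.466×10^-4 K/W
R_carbon steel pipe wall = ln(107.4/100)/(2π×46.4×1) = 2.449×10^-4 K/W
R_mineral wool = ln(142.4/107.4)/(2π×0.0363×1) = 1.237 K/W
R_glass-fibre batt = ln(217.4/142.4)/(2π×0.0385×1) = 1.749 K/W
R_total = 2.987 K/W
Q = ΔT/R_total = 70/2.987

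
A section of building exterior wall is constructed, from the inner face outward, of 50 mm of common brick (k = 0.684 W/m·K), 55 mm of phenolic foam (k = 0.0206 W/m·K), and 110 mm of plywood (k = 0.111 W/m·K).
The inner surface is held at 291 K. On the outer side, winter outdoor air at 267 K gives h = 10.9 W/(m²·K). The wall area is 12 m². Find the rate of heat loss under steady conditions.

Q ≈ 75.3 W

Series thermal resistances:
R_common brick = L/(kA) = 0.05/(0.684×12) = 0.006092 K/W
R_phenolic foam = L/(kA) = 0.055/(0.0206×12) = 0.2225 K/W
R_plywood = L/(kA) = 0.11/(0.111×12) = 0.08258 K/W
R_outer film = 1/(h_o·A) = 1/(10.9×12) = 0.007645 K/W
R_total = 0.3188 K/W
Q = ΔT / R_total = 24 / 0.3188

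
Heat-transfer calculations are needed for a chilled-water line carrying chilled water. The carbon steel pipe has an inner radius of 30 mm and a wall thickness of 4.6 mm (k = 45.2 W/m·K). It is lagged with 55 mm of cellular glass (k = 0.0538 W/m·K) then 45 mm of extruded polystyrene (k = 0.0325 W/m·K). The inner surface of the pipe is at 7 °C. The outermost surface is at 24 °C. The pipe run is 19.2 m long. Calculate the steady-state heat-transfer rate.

Treating each annulus and film as a series resistance:
R_carbon steel pipe wall = ln(34.6/30)/(2π×45.2×19.2) = 2.616×10^-5 K/W
R_cellular glass = ln(89.6/34.6)/(2π×0.0538×19.2) = 0.1466 K/W
R_extruded polystyrene = ln(134.6/89.6)/(2π×0.0325×19.2) = 0.1038 K/W
R_total = 0.2504 K/W
Q = ΔT/R_total = 17/0.2504

Q ≈ 67.9 W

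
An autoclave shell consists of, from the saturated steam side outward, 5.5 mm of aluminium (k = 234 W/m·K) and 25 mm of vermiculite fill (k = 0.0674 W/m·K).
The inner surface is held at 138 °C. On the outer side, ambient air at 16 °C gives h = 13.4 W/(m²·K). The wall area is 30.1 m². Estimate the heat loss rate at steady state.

Using the resistance-network approach (series):
R_aluminium = L/(kA) = 0.0055/(234×30.1) = 7.809×10^-7 K/W
R_vermiculite fill = L/(kA) = 0.025/(0.0674×30.1) = 0.01232 K/W
R_outer film = 1/(h_o·A) = 1/(13.4×30.1) = 0.002479 K/W
R_total = 0.0148 K/W
Q = ΔT / R_total = 122 / 0.0148

Q ≈ 8240 W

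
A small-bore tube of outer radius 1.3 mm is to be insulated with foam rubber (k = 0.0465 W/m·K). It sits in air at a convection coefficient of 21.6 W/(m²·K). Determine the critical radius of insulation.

For a cylinder r_cr = k/h = 0.0465/21.6
r_cr = 2.15 mm; since the bare radius (1.3 mm) is below r_cr, adding a thin layer of insulation will *increase* heat loss.

r_cr ≈ 2.15 mm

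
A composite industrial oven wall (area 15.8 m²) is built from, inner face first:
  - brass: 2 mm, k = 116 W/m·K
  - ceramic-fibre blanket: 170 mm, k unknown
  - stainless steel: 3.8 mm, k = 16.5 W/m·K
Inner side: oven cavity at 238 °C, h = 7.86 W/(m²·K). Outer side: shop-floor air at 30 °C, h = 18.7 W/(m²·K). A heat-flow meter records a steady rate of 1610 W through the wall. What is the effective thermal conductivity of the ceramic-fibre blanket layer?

Thermal resistances in series:
R_inner film = 1/(h_i·A) = 1/(7.86×15.8) = 0.008052 K/W
R_brass = L/(kA) = 0.002/(116×15.8) = 1.091×10^-6 K/W
R_stainless steel = L/(kA) = 0.0038/(16.5×15.8) = 1.458×10^-5 K/W
R_outer film = 1/(h_o·A) = 1/(18.7×15.8) = 0.003385 K/W
Sum of known resistances R_other = 0.01145 K/W
Total R = ΔT/Q = 208/1610 = 0.1292 K/W
R_ceramic-fibre blanket = R_total − R_other = 0.1177 K/W
k = L/(R·A) = 0.17/(0.1177×15.8)

k ≈ 0.0914 W/(m·K)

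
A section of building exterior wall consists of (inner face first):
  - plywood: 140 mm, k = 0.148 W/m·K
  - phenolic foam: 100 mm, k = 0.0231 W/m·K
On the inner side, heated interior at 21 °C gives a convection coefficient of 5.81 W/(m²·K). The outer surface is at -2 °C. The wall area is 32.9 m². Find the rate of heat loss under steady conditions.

Thermal resistances in series:
R_inner film = 1/(h_i·A) = 1/(5.81×32.9) = 0.005232 K/W
R_plywood = L/(kA) = 0.14/(0.148×32.9) = 0.02875 K/W
R_phenolic foam = L/(kA) = 0.1/(0.0231×32.9) = 0.1316 K/W
R_total = 0.1656 K/W
Q = ΔT / R_total = 23 / 0.1656

Q ≈ 139 W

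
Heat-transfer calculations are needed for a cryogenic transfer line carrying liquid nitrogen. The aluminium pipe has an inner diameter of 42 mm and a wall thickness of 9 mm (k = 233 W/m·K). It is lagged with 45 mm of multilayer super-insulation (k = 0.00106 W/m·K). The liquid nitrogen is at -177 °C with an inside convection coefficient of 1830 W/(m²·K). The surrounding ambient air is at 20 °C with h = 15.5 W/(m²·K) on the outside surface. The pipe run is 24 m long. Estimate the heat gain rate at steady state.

Radial resistances (cylindrical: R_cond = ln(r_o/r_i)/(2πkL), R_conv = 1/(h·2πrL)):
R_inner film = 1/(h_i·2πr₁L) = 1/(1830×2π×0.021×24) = 1.726×10^-4 K/W
R_aluminium pipe wall = ln(30/21)/(2π×233×24) = 1.015×10^-5 K/W
R_multilayer super-insulation = ln(75/30)/(2π×0.00106×24) = 5.732 K/W
R_outer film = 1/(h_o·2πr_oL) = 1/(15.5×2π×0.075×24) = 0.005704 K/W
R_total = 5.738 K/W
Q = ΔT/R_total = 197/5.738

Q ≈ 34.3 W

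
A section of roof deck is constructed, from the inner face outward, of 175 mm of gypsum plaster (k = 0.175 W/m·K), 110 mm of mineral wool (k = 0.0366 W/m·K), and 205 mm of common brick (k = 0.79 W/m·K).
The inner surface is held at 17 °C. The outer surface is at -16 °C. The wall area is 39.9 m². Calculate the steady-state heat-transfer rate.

Q ≈ 309 W

Thermal resistances in series:
R_gypsum plaster = L/(kA) = 0.175/(0.175×39.9) = 0.02506 K/W
R_mineral wool = L/(kA) = 0.11/(0.0366×39.9) = 0.07532 K/W
R_common brick = L/(kA) = 0.205/(0.79×39.9) = 0.006504 K/W
R_total = 0.1069 K/W
Q = ΔT / R_total = 33 / 0.1069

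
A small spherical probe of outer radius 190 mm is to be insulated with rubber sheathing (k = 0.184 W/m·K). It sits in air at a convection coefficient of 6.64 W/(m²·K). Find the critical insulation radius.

r_cr ≈ 55.4 mm

For a sphere r_cr = 2k/h = 2×0.184/6.64
r_cr = 55.4 mm; since the bare radius (190 mm) is above r_cr, any added insulation will reduce heat loss.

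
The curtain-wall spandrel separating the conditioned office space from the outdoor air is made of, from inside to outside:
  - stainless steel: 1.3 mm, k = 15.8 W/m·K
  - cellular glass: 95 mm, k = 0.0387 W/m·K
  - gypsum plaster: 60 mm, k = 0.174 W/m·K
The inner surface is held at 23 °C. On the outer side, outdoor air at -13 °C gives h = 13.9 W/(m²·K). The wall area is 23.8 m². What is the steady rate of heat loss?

Q ≈ 298 W

Thermal resistances in series:
R_stainless steel = L/(kA) = 0.0013/(15.8×23.8) = 3.457×10^-6 K/W
R_cellular glass = L/(kA) = 0.095/(0.0387×23.8) = 0.1031 K/W
R_gypsum plaster = L/(kA) = 0.06/(0.174×23.8) = 0.01449 K/W
R_outer film = 1/(h_o·A) = 1/(13.9×23.8) = 0.003023 K/W
R_total = 0.1207 K/W
Q = ΔT / R_total = 36 / 0.1207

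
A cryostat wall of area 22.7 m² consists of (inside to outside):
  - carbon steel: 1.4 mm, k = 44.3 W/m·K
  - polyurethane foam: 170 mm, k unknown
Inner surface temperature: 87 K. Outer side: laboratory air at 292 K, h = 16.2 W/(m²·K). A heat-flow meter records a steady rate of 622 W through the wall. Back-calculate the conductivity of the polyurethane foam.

Thermal resistances in series:
R_carbon steel = L/(kA) = 0.0014/(44.3×22.7) = 1.392×10^-6 K/W
R_outer film = 1/(h_o·A) = 1/(16.2×22.7) = 0.002719 K/W
Sum of known resistances R_other = 0.002721 K/W
Total R = ΔT/Q = 205/622 = 0.3296 K/W
R_polyurethane foam = R_total − R_other = 0.3269 K/W
k = L/(R·A) = 0.17/(0.3269×22.7)

k ≈ 0.0229 W/(m·K)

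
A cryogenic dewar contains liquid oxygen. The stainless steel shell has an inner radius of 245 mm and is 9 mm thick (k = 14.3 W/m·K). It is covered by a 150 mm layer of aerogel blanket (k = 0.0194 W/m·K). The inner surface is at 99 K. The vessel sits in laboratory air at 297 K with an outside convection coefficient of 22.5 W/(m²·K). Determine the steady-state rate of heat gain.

Q ≈ 32.9 W

Each spherical layer contributes R = (1/r_i − 1/r_o)/(4πk):
R_stainless steel shell = (1/0.245 − 1/0.254)/(4π×14.3) = 8.048×10^-4 K/W
R_aerogel blanket = (1/0.254 − 1/0.404)/(4π×0.0194) = 5.996 K/W
R_outer film = 1/(h·4πr_o²) = 1/(22.5×4π×0.404²) = 0.02167 K/W
R_total = 6.019 K/W
Q = ΔT/R_total = 198/6.019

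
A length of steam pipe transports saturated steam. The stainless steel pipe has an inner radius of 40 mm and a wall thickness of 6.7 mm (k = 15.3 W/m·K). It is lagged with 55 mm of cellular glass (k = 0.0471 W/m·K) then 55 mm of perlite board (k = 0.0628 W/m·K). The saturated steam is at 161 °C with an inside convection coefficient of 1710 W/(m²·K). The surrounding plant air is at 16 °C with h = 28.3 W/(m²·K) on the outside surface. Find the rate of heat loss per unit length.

Cylindrical conduction, so R = ln(r₂/r₁)/(2πkL) per layer, in series:
R_inner film = 1/(h_i·2πr₁L) = 1/(1710×2π×0.04×1) = 0.002327 K/W
R_stainless steel pipe wall = ln(46.7/40)/(2π×15.3×1) = 0.001611 K/W
R_cellular glass = ln(101.7/46.7)/(2π×0.0471×1) = 2.63 K/W
R_perlite board = ln(156.7/101.7)/(2π×0.0628×1) = 1.096 K/W
R_outer film = 1/(h_o·2πr_oL) = 1/(28.3×2π×0.1567×1) = 0.03589 K/W
R_total = 3.765 K/W
Q = ΔT/R_total = 145/3.765

q′ ≈ 38.5 W/m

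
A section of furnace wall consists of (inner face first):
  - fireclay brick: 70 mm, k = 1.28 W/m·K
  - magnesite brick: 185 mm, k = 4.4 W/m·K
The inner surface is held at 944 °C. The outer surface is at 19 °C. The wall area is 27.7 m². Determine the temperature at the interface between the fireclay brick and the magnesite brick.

T ≈ 421 °C

Thermal resistances in series:
R_fireclay brick = L/(kA) = 0.07/(1.28×27.7) = 0.001974 K/W
R_magnesite brick = L/(kA) = 0.185/(4.4×27.7) = 0.001518 K/W
R_total = 0.003492 K/W;  Q = ΔT/R_total = 925/0.003492 = 264900 W
T_interface = T_inner − Q·ΣR(inner→interface) = 944 − 265000×0.001974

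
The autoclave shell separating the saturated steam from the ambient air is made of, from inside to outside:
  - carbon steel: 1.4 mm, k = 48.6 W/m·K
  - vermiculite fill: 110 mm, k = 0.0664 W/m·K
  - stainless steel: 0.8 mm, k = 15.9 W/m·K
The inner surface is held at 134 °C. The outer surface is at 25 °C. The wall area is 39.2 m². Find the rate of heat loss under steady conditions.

Using the resistance-network approach (series):
R_carbon steel = L/(kA) = 0.0014/(48.6×39.2) = 7.349×10^-7 K/W
R_vermiculite fill = L/(kA) = 0.11/(0.0664×39.2) = 0.04226 K/W
R_stainless steel = L/(kA) = 0.0008/(15.9×39.2) = 1.284×10^-6 K/W
R_total = 0.04226 K/W
Q = ΔT / R_total = 109 / 0.04226

Q ≈ 2580 W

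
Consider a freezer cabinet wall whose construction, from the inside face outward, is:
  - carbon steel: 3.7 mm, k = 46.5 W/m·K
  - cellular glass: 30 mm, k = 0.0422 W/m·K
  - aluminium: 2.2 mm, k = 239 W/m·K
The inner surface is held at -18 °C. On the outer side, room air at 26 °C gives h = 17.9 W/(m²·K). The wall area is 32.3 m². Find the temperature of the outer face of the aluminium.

Treating each layer as a thermal resistance in series:
R_carbon steel = L/(kA) = 0.0037/(46.5×32.3) = 2.463×10^-6 K/W
R_cellular glass = L/(kA) = 0.03/(0.0422×32.3) = 0.02201 K/W
R_aluminium = L/(kA) = 0.0022/(239×32.3) = 2.85×10^-7 K/W
R_outer film = 1/(h_o·A) = 1/(17.9×32.3) = 0.00173 K/W
R_total = 0.02374 K/W;  Q = ΔT/R_total = 44/0.02374 = 1853 W
T_interface = T_inner + Q·ΣR(inner→interface) = -18 + 1850×0.02201

T ≈ 22.8 °C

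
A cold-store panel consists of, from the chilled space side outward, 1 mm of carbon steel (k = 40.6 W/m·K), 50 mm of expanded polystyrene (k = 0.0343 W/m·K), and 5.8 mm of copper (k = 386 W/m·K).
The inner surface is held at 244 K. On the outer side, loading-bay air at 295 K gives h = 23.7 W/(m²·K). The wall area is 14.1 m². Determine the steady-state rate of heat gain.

Q ≈ 479 W

Using the resistance-network approach (series):
R_carbon steel = L/(kA) = 0.001/(40.6×14.1) = 1.747×10^-6 K/W
R_expanded polystyrene = L/(kA) = 0.05/(0.0343×14.1) = 0.1034 K/W
R_copper = L/(kA) = 0.0058/(386×14.1) = 1.066×10^-6 K/W
R_outer film = 1/(h_o·A) = 1/(23.7×14.1) = 0.002992 K/W
R_total = 0.1064 K/W
Q = ΔT / R_total = 51 / 0.1064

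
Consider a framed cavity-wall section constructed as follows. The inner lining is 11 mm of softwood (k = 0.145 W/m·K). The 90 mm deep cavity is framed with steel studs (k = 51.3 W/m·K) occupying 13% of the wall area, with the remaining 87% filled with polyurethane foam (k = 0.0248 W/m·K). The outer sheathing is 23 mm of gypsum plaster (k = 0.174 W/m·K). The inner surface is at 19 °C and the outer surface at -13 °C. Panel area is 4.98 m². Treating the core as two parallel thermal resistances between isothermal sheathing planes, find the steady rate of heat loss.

Sheathing layers in series; stud and cavity paths in parallel between them.
R_inner = 0.011/(0.145×4.98) = 0.01523 K/W
R_stud  = 0.09/(51.3×0.13×4.98) = 0.00271 K/W
R_cav   = 0.09/(0.0248×0.87×4.98) = 0.8376 K/W
1/R_core = 1/R_stud + 1/R_cav → R_core = 0.002701 K/W
R_outer = 0.023/(0.174×4.98) = 0.02654 K/W
R_total = 0.04448 K/W
Q = ΔT/R_total = 32/0.04448

Q ≈ 719 W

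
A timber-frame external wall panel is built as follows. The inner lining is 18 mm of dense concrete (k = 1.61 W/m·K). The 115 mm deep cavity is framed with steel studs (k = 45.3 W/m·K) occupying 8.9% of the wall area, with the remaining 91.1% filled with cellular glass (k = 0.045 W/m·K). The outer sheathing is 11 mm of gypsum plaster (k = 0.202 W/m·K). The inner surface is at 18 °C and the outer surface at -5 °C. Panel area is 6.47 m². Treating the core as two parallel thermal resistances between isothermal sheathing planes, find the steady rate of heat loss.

Q ≈ 1590 W

Sheathing layers in series; stud and cavity paths in parallel between them.
R_inner = 0.018/(1.61×6.47) = 0.001728 K/W
R_stud  = 0.115/(45.3×0.089×6.47) = 0.004409 K/W
R_cav   = 0.115/(0.045×0.911×6.47) = 0.4336 K/W
1/R_core = 1/R_stud + 1/R_cav → R_core = 0.004364 K/W
R_outer = 0.011/(0.202×6.47) = 0.008417 K/W
R_total = 0.01451 K/W
Q = ΔT/R_total = 23/0.01451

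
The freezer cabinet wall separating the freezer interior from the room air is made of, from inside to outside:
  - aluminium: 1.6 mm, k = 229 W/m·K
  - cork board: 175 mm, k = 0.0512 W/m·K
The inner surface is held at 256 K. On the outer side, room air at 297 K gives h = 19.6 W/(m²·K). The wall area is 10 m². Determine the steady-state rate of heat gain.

Q ≈ 118 W

Thermal resistances in series:
R_aluminium = L/(kA) = 0.0016/(229×10) = 6.987×10^-7 K/W
R_cork board = L/(kA) = 0.175/(0.0512×10) = 0.3418 K/W
R_outer film = 1/(h_o·A) = 1/(19.6×10) = 0.005102 K/W
R_total = 0.3469 K/W
Q = ΔT / R_total = 41 / 0.3469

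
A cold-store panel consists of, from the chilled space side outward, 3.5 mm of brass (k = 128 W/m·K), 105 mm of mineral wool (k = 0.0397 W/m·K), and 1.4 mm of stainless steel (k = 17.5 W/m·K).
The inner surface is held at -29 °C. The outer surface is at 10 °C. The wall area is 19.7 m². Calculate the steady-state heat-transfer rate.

Using the resistance-network approach (series):
R_brass = L/(kA) = 0.0035/(128×19.7) = 1.388×10^-6 K/W
R_mineral wool = L/(kA) = 0.105/(0.0397×19.7) = 0.1343 K/W
R_stainless steel = L/(kA) = 0.0014/(17.5×19.7) = 4.061×10^-6 K/W
R_total = 0.1343 K/W
Q = ΔT / R_total = 39 / 0.1343

Q ≈ 290 W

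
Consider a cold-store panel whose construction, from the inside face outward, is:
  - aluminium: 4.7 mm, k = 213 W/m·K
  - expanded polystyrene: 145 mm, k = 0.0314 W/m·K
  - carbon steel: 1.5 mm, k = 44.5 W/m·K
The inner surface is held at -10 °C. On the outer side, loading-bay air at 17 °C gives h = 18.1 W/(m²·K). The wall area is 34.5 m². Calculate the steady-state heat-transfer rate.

Model the wall as resistances in series:
R_aluminium = L/(kA) = 0.0047/(213×34.5) = 6.396×10^-7 K/W
R_expanded polystyrene = L/(kA) = 0.145/(0.0314×34.5) = 0.1339 K/W
R_carbon steel = L/(kA) = 0.0015/(44.5×34.5) = 9.77×10^-7 K/W
R_outer film = 1/(h_o·A) = 1/(18.1×34.5) = 0.001601 K/W
R_total = 0.1355 K/W
Q = ΔT / R_total = 27 / 0.1355

Q ≈ 199 W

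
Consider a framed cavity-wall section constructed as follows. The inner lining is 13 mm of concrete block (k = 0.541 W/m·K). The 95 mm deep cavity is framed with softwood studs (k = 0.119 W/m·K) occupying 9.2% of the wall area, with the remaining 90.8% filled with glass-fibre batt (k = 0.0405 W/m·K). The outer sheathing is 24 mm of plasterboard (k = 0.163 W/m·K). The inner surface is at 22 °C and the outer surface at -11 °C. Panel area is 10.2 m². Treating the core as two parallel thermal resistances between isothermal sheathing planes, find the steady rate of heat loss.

Sheathing layers in series; stud and cavity paths in parallel between them.
R_inner = 0.013/(0.541×10.2) = 0.002356 K/W
R_stud  = 0.095/(0.119×0.092×10.2) = 0.8507 K/W
R_cav   = 0.095/(0.0405×0.908×10.2) = 0.2533 K/W
1/R_core = 1/R_stud + 1/R_cav → R_core = 0.1952 K/W
R_outer = 0.024/(0.163×10.2) = 0.01444 K/W
R_total = 0.212 K/W
Q = ΔT/R_total = 33/0.212

Q ≈ 156 W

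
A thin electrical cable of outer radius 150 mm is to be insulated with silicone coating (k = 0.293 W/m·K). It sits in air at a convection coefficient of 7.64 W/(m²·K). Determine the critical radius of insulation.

r_cr ≈ 38.4 mm

For a cylinder r_cr = k/h = 0.293/7.64
r_cr = 38.4 mm; since the bare radius (150 mm) is above r_cr, any added insulation will reduce heat loss.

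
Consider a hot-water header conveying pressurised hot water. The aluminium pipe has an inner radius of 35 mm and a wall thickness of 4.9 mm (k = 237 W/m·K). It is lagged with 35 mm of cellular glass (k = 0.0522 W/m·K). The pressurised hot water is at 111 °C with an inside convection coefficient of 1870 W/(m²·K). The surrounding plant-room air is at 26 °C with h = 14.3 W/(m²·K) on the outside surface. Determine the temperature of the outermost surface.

Treating each annulus and film as a series resistance:
R_inner film = 1/(h_i·2πr₁L) = 1/(1870×2π×0.035×1) = 0.002432 K/W
R_aluminium pipe wall = ln(39.9/35)/(2π×237×1) = 8.799×10^-5 K/W
R_cellular glass = ln(74.9/39.9)/(2π×0.0522×1) = 1.92 K/W
R_outer film = 1/(h_o·2πr_oL) = 1/(14.3×2π×0.0749×1) = 0.1486 K/W
R_total = 2.071 K/W
Q = ΔT/R_total = 85/2.071
Q = 41 W/m
T_interface = T_inner − Q·ΣR(inner→interface) = 111 − 41×1.923

T ≈ 32.1 °C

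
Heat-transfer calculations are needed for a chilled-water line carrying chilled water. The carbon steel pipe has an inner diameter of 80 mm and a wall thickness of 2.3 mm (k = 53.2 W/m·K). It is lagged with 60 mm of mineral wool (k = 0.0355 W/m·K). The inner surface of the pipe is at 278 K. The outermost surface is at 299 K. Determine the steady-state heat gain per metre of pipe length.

Radial resistances (cylindrical: R_cond = ln(r_o/r_i)/(2πkL), R_conv = 1/(h·2πrL)):
R_carbon steel pipe wall = ln(42.3/40)/(2π×53.2×1) = 1.673×10^-4 K/W
R_mineral wool = ln(102.3/42.3)/(2π×0.0355×1) = 3.959 K/W
R_total = 3.959 K/W
Q = ΔT/R_total = 21/3.959

q′ ≈ 5.3 W/m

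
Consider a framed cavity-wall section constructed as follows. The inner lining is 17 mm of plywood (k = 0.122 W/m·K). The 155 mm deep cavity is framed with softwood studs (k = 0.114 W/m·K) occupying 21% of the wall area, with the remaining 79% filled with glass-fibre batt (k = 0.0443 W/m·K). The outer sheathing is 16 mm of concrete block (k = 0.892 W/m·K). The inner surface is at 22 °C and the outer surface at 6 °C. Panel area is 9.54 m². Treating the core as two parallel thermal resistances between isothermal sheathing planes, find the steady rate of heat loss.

Sheathing layers in series; stud and cavity paths in parallel between them.
R_inner = 0.017/(0.122×9.54) = 0.01461 K/W
R_stud  = 0.155/(0.114×0.21×9.54) = 0.6787 K/W
R_cav   = 0.155/(0.0443×0.79×9.54) = 0.4643 K/W
1/R_core = 1/R_stud + 1/R_cav → R_core = 0.2757 K/W
R_outer = 0.016/(0.892×9.54) = 0.00188 K/W
R_total = 0.2922 K/W
Q = ΔT/R_total = 16/0.2922

Q ≈ 54.8 W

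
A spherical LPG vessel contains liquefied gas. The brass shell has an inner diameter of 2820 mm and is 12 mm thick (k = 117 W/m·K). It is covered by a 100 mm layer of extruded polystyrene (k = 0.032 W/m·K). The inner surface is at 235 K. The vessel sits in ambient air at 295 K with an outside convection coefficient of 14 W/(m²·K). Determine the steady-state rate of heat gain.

Spherical conduction: R = (1/r_in − 1/r_out)/(4πk) per layer; series-sum.
R_brass shell = (1/1.41 − 1/1.422)/(4π×117) = 4.071×10^-6 K/W
R_extruded polystyrene = (1/1.422 − 1/1.522)/(4π×0.032) = 0.1149 K/W
R_outer film = 1/(h·4πr_o²) = 1/(14×4π×1.522²) = 0.002454 K/W
R_total = 0.1174 K/W
Q = ΔT/R_total = 60/0.1174

Q ≈ 511 W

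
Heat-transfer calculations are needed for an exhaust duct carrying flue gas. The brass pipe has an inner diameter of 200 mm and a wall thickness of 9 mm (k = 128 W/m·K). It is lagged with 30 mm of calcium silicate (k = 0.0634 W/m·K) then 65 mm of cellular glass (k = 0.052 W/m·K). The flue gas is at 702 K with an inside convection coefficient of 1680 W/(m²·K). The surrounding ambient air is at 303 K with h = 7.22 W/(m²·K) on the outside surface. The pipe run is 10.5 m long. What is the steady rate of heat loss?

Q ≈ 2210 W

Per-layer cylindrical resistances, series-summed:
R_inner film = 1/(h_i·2πr₁L) = 1/(1680×2π×0.1×10.5) = 9.022×10^-5 K/W
R_brass pipe wall = ln(109/100)/(2π×128×10.5) = 1.021×10^-5 K/W
R_calcium silicate = ln(139/109)/(2π×0.0634×10.5) = 0.05813 K/W
R_cellular glass = ln(204/139)/(2π×0.052×10.5) = 0.1118 K/W
R_outer film = 1/(h_o·2πr_oL) = 1/(7.22×2π×0.204×10.5) = 0.01029 K/W
R_total = 0.1803 K/W
Q = ΔT/R_total = 399/0.1803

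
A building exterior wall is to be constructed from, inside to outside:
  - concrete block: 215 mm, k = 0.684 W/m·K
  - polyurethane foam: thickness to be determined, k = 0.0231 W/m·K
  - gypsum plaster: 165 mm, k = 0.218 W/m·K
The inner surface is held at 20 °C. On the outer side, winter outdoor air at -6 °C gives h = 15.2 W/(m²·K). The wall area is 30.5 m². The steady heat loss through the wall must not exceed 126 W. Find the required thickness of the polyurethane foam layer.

L ≈ 119 mm

Model the wall as resistances in series:
R_concrete block = L/(kA) = 0.215/(0.684×30.5) = 0.01031 K/W
R_gypsum plaster = L/(kA) = 0.165/(0.218×30.5) = 0.02482 K/W
R_outer film = 1/(h_o·A) = 1/(15.2×30.5) = 0.002157 K/W
Sum of the known resistances R_other = 0.03728 K/W
Required total resistance R_tot = ΔT/Q_allow = 26/126 = 0.2063 K/W
R_polyurethane foam = R_tot − R_other = 0.1691 K/W
L = R·k·A = 0.1691×0.0231×30.5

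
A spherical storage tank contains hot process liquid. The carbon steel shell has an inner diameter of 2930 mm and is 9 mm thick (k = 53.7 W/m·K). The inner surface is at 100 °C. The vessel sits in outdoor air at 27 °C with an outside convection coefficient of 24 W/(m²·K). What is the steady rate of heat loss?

Q ≈ 47600 W

Radial (spherical) resistances in series:
R_carbon steel shell = (1/1.465 − 1/1.474)/(4π×53.7) = 6.176×10^-6 K/W
R_outer film = 1/(h·4πr_o²) = 1/(24×4π×1.474²) = 0.001526 K/W
R_total = 0.001532 K/W
Q = ΔT/R_total = 73/0.001532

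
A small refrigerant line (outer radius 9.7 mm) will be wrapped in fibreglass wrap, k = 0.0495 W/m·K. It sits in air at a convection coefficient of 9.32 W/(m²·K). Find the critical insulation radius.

r_cr ≈ 5.31 mm

For a cylinder r_cr = k/h = 0.0495/9.32
r_cr = 5.31 mm; since the bare radius (9.7 mm) is above r_cr, any added insulation will reduce heat loss.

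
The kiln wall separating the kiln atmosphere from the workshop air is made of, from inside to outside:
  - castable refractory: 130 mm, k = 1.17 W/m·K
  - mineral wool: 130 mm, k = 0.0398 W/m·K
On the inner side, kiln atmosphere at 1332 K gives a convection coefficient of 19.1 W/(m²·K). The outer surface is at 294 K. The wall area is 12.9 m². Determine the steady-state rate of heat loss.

Using the resistance-network approach (series):
R_inner film = 1/(h_i·A) = 1/(19.1×12.9) = 0.004059 K/W
R_castable refractory = L/(kA) = 0.13/(1.17×12.9) = 0.008613 K/W
R_mineral wool = L/(kA) = 0.13/(0.0398×12.9) = 0.2532 K/W
R_total = 0.2659 K/W
Q = ΔT / R_total = 1038 / 0.2659

Q ≈ 3900 W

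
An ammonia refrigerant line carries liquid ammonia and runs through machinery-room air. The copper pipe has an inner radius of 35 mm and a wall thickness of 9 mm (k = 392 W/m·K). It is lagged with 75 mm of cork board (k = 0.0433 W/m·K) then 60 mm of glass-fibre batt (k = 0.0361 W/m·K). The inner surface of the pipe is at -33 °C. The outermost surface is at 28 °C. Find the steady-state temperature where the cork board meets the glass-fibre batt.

T ≈ 7.88 °C

For a radial system each layer contributes R = ln(r_out/r_in)/(2πkL); films add R = 1/(hA).
R_copper pipe wall = ln(44/35)/(2π×392×1) = 9.291×10^-5 K/W
R_cork board = ln(119/44)/(2π×0.0433×1) = 3.657 K/W
R_glass-fibre batt = ln(179/119)/(2π×0.0361×1) = 1.8 K/W
R_total = 5.457 K/W
Q = ΔT/R_total = 61/5.457
Q = 11.2 W/m
T_interface = T_inner + Q·ΣR(inner→interface) = -33 + 11.2×3.657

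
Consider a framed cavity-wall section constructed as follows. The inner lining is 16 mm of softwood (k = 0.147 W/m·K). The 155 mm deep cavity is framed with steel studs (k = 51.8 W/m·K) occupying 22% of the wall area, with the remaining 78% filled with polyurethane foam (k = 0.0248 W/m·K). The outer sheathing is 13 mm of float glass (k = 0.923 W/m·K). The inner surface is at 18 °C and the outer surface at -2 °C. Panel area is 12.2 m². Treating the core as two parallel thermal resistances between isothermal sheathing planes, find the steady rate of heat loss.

Sheathing layers in series; stud and cavity paths in parallel between them.
R_inner = 0.016/(0.147×12.2) = 0.008922 K/W
R_stud  = 0.155/(51.8×0.22×12.2) = 0.001115 K/W
R_cav   = 0.155/(0.0248×0.78×12.2) = 0.6568 K/W
1/R_core = 1/R_stud + 1/R_cav → R_core = 0.001113 K/W
R_outer = 0.013/(0.923×12.2) = 0.001154 K/W
R_total = 0.01119 K/W
Q = ΔT/R_total = 20/0.01119

Q ≈ 1790 W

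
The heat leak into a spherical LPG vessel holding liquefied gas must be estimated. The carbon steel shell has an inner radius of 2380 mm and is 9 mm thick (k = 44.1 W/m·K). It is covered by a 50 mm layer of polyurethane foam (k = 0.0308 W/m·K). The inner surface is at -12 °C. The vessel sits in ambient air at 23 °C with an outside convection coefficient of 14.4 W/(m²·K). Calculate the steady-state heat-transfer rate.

Q ≈ 1510 W

Radial (spherical) resistances in series:
R_carbon steel shell = (1/2.38 − 1/2.389)/(4π×44.1) = 2.856×10^-6 K/W
R_polyurethane foam = (1/2.389 − 1/2.439)/(4π×0.0308) = 0.02217 K/W
R_outer film = 1/(h·4πr_o²) = 1/(14.4×4π×2.439²) = 9.29×10^-4 K/W
R_total = 0.0231 K/W
Q = ΔT/R_total = 35/0.0231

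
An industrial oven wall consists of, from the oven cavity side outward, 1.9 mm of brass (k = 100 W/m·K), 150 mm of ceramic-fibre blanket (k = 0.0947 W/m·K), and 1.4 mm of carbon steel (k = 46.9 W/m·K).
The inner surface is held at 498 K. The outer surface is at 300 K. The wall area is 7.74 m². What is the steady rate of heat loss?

Series thermal resistances:
R_brass = L/(kA) = 0.0019/(100×7.74) = 2.455×10^-6 K/W
R_ceramic-fibre blanket = L/(kA) = 0.15/(0.0947×7.74) = 0.2046 K/W
R_carbon steel = L/(kA) = 0.0014/(46.9×7.74) = 3.857×10^-6 K/W
R_total = 0.2047 K/W
Q = ΔT / R_total = 198 / 0.2047

Q ≈ 968 W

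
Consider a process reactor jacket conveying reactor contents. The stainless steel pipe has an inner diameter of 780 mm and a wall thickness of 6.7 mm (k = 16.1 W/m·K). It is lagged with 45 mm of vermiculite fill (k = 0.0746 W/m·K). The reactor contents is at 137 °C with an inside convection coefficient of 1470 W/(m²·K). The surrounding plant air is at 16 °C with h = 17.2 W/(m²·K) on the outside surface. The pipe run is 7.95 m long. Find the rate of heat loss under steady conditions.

Q ≈ 3840 W

Cylindrical conduction, so R = ln(r₂/r₁)/(2πkL) per layer, in series:
R_inner film = 1/(h_i·2πr₁L) = 1/(1470×2π×0.39×7.95) = 3.492×10^-5 K/W
R_stainless steel pipe wall = ln(396.7/390)/(2π×16.1×7.95) = 2.118×10^-5 K/W
R_vermiculite fill = ln(441.7/396.7)/(2π×0.0746×7.95) = 0.02884 K/W
R_outer film = 1/(h_o·2πr_oL) = 1/(17.2×2π×0.4417×7.95) = 0.002635 K/W
R_total = 0.03153 K/W
Q = ΔT/R_total = 121/0.03153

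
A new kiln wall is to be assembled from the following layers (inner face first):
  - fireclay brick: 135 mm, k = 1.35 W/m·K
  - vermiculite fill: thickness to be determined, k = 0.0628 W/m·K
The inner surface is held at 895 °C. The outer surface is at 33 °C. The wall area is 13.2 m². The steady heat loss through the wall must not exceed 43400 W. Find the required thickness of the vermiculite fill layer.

L ≈ 10.2 mm

Thermal resistances in series:
R_fireclay brick = L/(kA) = 0.135/(1.35×13.2) = 0.007576 K/W
Sum of the known resistances R_other = 0.007576 K/W
Required total resistance R_tot = ΔT/Q_allow = 862/43400 = 0.01986 K/W
R_vermiculite fill = R_tot − R_other = 0.01229 K/W
L = R·k·A = 0.01229×0.0628×13.2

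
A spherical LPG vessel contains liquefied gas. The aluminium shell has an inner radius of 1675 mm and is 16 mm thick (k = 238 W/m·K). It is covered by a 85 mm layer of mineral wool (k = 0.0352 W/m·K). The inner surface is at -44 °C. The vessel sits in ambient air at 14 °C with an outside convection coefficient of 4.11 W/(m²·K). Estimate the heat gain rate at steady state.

Q ≈ 827 W

For a spherical shell R = (1/r₁ − 1/r₂)/(4πk); film R = 1/(h·4πr²). In series:
R_aluminium shell = (1/1.675 − 1/1.691)/(4π×238) = 1.889×10^-6 K/W
R_mineral wool = (1/1.691 − 1/1.776)/(4π×0.0352) = 0.06399 K/W
R_outer film = 1/(h·4πr_o²) = 1/(4.11×4π×1.776²) = 0.006139 K/W
R_total = 0.07013 K/W
Q = ΔT/R_total = 58/0.07013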